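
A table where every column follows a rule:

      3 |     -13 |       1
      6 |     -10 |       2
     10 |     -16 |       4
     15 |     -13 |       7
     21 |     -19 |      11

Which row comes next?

28  -16  16

First component: differences are 3, 4, 5, … (increasing by 1 each time); 3, 6, 10, 15, 21 → 28.
Second component goes -13, -10, -16, -13, -19 → -16 (alternating steps +3, −6, +3, −6, …).
Third component — differences are 1, 2, 3, … (increasing by 1 each time): 1, 2, 4, 7, 11 → 16.
Putting it together: 28  -16  16.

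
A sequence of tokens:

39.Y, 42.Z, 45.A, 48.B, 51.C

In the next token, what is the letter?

First component: 39, 42, 45, 48, 51 → 54 (+3 each step).
Letter: letters move forward 1 place in the alphabet, wrapping Z→A; Y, Z, A, B, C → D.

D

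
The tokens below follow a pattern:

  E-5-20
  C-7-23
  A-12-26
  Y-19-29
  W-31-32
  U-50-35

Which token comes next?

S-81-38

Letter — letters move back 2 places in the alphabet, wrapping A→Z: E, C, A, Y, W, U → S.
Second component: 5, 7, 12, 19, 31, 50 → 81 (each term is the sum of the two before it).
For the third component, +3 each step: 20, 23, 26, 29, 32, 35 → 38.
Combining the parts gives S-81-38.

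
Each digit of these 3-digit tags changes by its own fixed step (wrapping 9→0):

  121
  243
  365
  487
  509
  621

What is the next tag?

743

First digit goes 1, 2, 3, 4, 5, 6 → 7 (+1 each step, mod 10).
Second digit: +2 each step, mod 10; 2, 4, 6, 8, 0, 2 → 4.
Third digit: 1, 3, 5, 7, 9, 1 → 3 (+2 each step, mod 10).
So the next tag is 743.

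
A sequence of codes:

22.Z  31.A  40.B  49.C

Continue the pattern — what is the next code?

58.D

First component goes 22, 31, 40, 49 → 58 (+9 each step).
Letter: Z, A, B, C → D (letters move forward 1 place in the alphabet, wrapping Z→A).
Combining the parts gives 58.D.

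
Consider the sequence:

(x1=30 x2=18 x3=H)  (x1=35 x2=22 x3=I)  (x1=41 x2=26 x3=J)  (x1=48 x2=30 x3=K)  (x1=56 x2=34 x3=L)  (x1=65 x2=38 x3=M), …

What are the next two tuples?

(x1=75 x2=42 x3=N), (x1=86 x2=46 x3=O)

X1: 30, 35, 41, 48, 56, 65 → 75 → 86 (differences are 5, 6, 7, … (increasing by 1 each time)).
X2: +4 each step; 18, 22, 26, 30, 34, 38 → 42 → 46.
X3: letters move forward 1 place in the alphabet; H, I, J, K, L, M → N → O.
So the next two tuples are (x1=75 x2=42 x3=N) and (x1=86 x2=46 x3=O).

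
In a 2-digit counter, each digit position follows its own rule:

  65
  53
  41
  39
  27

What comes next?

First digit goes 6, 5, 4, 3, 2 → 1 (−1 each step, mod 10).
For the second digit, −2 each step, mod 10: 5, 3, 1, 9, 7 → 5.
Putting it together: 15.

15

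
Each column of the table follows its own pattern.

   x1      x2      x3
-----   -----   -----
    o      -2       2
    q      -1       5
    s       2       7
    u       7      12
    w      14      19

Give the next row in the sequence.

Column x1: letters move forward 2 places in the alphabet; o, q, s, u, w → y.
Column x2: differences are 1, 3, 5, … (increasing by 2 each time), so -2, -1, 2, 7, 14 → 23.
Column x3: each term is the sum of the two before it, so 2, 5, 7, 12, 19 → 31.
Combining the parts gives y  23  31.

y  23  31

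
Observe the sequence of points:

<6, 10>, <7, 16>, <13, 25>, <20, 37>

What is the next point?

First slot goes 6, 7, 13, 20 → 33 (each term is the sum of the two before it).
Second slot goes 10, 16, 25, 37 → 52 (differences are 6, 9, 12, … (increasing by 3 each time)).
Putting it together: <33, 52>.

<33, 52>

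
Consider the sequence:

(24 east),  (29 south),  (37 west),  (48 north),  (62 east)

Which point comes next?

(79 south)

First part: differences are 5, 8, 11, … (increasing by 3 each time); 24, 29, 37, 48, 62 → 79.
For the direction, repeats east → south → west → north: east, south, west, north, east → south.
Putting it together: (79 south).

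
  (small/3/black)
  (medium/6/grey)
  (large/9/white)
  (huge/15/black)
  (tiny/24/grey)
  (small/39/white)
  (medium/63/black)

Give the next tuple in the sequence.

(large/102/grey)

Size: repeats small → medium → large → huge → tiny, so small, medium, large, huge, tiny, small, medium → large.
For the second slot, each term is the sum of the two before it: 3, 6, 9, 15, 24, 39, 63 → 102.
Shade: repeats black → grey → white, so black, grey, white, black, grey, white, black → grey.
Combining the parts gives (large/102/grey).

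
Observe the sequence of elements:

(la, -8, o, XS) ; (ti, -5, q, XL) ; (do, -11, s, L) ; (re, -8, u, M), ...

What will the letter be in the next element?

w

Letter — letters move forward 2 places in the alphabet: o, q, s, u → w.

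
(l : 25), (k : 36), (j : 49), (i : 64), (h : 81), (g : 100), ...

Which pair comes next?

(f : 121)

Letter: l, k, j, i, h, g → f (letters move back 1 place in the alphabet).
Second coordinate: 25, 36, 49, 64, 81, 100 → 121 (perfect squares: 5², 6², 7², …).
So the next pair is (f : 121).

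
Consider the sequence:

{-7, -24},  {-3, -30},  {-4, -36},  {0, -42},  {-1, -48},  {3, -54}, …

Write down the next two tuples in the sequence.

First part goes -7, -3, -4, 0, -1, 3 → 2 → 6 (alternating steps +4, −1, +4, −1, …).
For the second part, −6 each step: -24, -30, -36, -42, -48, -54 → -60 → -66.
So the next two tuples are {2, -60} and {6, -66}.

{2, -60}, {6, -66}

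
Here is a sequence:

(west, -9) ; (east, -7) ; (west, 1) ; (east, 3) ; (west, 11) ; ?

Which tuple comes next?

(east, 13)

For the direction, alternates west ↔ east: west, east, west, east, west → east.
Second part goes -9, -7, 1, 3, 11 → 13 (alternating steps +2, +8, +2, +8, …).
Combining the parts gives (east, 13).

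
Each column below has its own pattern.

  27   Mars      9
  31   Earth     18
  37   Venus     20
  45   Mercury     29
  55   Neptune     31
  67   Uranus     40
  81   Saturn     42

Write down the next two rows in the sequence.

First component: differences are 4, 6, 8, … (increasing by 2 each time), so 27, 31, 37, 45, 55, 67, 81 → 97 → 115.
For the planet, runs backward through the planets Mercury→Neptune: Mars, Earth, Venus, Mercury, Neptune, Uranus, Saturn → Jupiter → Mars.
Third component: alternating steps +9, +2, +9, +2, …; 9, 18, 20, 29, 31, 40, 42 → 51 → 53.
So the next two rows are 97  Jupiter  51 and 115  Mars  53.

97  Jupiter  51; 115  Mars  53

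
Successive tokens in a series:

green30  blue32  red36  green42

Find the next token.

blue50

Colour: repeats green → blue → red; green, blue, red, green → blue.
Second component — differences are 2, 4, 6, … (increasing by 2 each time): 30, 32, 36, 42 → 50.
Combining the parts gives blue50.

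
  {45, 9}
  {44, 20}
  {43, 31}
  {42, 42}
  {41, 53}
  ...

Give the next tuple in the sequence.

First slot — −1 each step: 45, 44, 43, 42, 41 → 40.
Second slot: +11 each step, so 9, 20, 31, 42, 53 → 64.
Putting it together: {40, 64}.

{40, 64}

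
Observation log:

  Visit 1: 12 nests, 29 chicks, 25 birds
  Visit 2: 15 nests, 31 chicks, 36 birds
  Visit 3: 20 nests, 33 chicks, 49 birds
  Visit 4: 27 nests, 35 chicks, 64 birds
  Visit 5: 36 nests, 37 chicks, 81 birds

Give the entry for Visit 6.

47 nests, 39 chicks, 100 birds

Nests goes 12, 15, 20, 27, 36 → 47 (differences are 3, 5, 7, … (increasing by 2 each time)).
For the chicks, +2 each step: 29, 31, 33, 35, 37 → 39.
Birds: 25, 36, 49, 64, 81 → 100 (perfect squares: 5², 6², 7², …).
Putting it together: 47 nests, 39 chicks, 100 birds.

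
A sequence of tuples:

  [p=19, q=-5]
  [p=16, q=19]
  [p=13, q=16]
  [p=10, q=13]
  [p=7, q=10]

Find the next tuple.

[p=4, q=7]

P: −3 each step; 19, 16, 13, 10, 7 → 4.
Q goes -5, 19, 16, 13, 10 → 7 (always the previous value of the p).
So the next tuple is [p=4, q=7].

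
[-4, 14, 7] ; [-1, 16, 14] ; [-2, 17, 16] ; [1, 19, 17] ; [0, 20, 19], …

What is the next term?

First part goes -4, -1, -2, 1, 0 → 3 (alternating steps +3, −1, +3, −1, …).
Second part goes 14, 16, 17, 19, 20 → 22 (alternating steps +2, +1, +2, +1, …).
Third part: always the previous value of the second part, so 7, 14, 16, 17, 19 → 20.
Combining the parts gives [3, 22, 20].

[3, 22, 20]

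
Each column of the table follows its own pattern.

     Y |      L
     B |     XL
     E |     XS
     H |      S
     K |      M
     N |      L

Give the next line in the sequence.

Q  XL

For the letter, letters move forward 3 places in the alphabet, wrapping Z→A: Y, B, E, H, K, N → Q.
Size — repeats L → XL → XS → S → M: L, XL, XS, S, M, L → XL.
So the next line is Q  XL.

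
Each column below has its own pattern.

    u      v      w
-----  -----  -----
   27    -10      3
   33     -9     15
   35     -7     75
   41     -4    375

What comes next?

Column u: 27, 33, 35, 41 → 43 (alternating steps +6, +2, +6, +2, …).
Column v — differences are 1, 2, 3, … (increasing by 1 each time): -10, -9, -7, -4 → 0.
Column w — ×5 each step: 3, 15, 75, 375 → 1875.
Putting it together: 43  0  1875.

43  0  1875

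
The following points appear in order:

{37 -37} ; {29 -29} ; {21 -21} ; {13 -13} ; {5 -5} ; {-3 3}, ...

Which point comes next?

First entry: −8 each step; 37, 29, 21, 13, 5, -3 → -11.
For the second entry, always the negative of the first entry: -37, -29, -21, -13, -5, 3 → 11.
So the next point is {-11 11}.

{-11 11}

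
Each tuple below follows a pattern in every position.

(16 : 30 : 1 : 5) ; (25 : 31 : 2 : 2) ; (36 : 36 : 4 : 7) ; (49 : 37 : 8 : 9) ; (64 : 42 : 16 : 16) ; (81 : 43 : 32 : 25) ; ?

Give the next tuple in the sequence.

First component goes 16, 25, 36, 49, 64, 81 → 100 (perfect squares: 4², 5², 6², …).
Second component — alternating steps +1, +5, +1, +5, …: 30, 31, 36, 37, 42, 43 → 48.
Third component — ×2 each step: 1, 2, 4, 8, 16, 32 → 64.
For the fourth component, each term is the sum of the two before it: 5, 2, 7, 9, 16, 25 → 41.
Combining the parts gives (100 : 48 : 64 : 41).

(100 : 48 : 64 : 41)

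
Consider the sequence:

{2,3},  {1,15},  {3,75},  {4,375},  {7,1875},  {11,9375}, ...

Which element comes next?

First component — each term is the sum of the two before it: 2, 1, 3, 4, 7, 11 → 18.
For the second component, ×5 each step: 3, 15, 75, 375, 1875, 9375 → 46875.
So the next element is {18,46875}.

{18,46875}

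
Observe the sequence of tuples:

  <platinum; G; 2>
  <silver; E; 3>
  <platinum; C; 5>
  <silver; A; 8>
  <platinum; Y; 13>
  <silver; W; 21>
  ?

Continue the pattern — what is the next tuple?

Metal: platinum, silver, platinum, silver, platinum, silver → platinum (alternates platinum ↔ silver).
For the letter, letters move back 2 places in the alphabet, wrapping A→Z: G, E, C, A, Y, W → U.
Third slot: each term is the sum of the two before it, so 2, 3, 5, 8, 13, 21 → 34.
Putting it together: <platinum; U; 34>.

<platinum; U; 34>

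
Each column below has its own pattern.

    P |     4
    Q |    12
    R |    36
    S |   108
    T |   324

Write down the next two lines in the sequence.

U  972; V  2916

Letter: letters move forward 1 place in the alphabet, so P, Q, R, S, T → U → V.
For the second component, ×3 each step: 4, 12, 36, 108, 324 → 972 → 2916.
Putting the parts together: U  972 and then V  2916.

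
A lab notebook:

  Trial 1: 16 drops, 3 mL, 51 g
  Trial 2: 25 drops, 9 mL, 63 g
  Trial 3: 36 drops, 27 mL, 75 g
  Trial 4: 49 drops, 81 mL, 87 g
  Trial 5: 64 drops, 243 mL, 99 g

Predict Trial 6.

81 drops, 729 mL, 111 g

Drops: perfect squares: 4², 5², 6², …; 16, 25, 36, 49, 64 → 81.
ML: 3, 9, 27, 81, 243 → 729 (×3 each step).
G: +12 each step, so 51, 63, 75, 87, 99 → 111.
Combining the parts gives 81 drops, 729 mL, 111 g.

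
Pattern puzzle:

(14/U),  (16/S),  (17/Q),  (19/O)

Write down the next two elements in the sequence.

(20/M), (22/K)

First part: alternating steps +2, +1, +2, +1, …; 14, 16, 17, 19 → 20 → 22.
Letter — letters move back 2 places in the alphabet: U, S, Q, O → M → K.
Putting the parts together: (20/M) and then (22/K).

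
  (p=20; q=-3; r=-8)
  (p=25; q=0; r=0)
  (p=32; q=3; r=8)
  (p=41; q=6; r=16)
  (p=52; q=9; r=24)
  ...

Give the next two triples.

P — differences are 5, 7, 9, … (increasing by 2 each time): 20, 25, 32, 41, 52 → 65 → 80.
For the q, +3 each step: -3, 0, 3, 6, 9 → 12 → 15.
R goes -8, 0, 8, 16, 24 → 32 → 40 (+8 each step).
So the next two triples are (p=65; q=12; r=32) and (p=80; q=15; r=40).

(p=65; q=12; r=32), (p=80; q=15; r=40)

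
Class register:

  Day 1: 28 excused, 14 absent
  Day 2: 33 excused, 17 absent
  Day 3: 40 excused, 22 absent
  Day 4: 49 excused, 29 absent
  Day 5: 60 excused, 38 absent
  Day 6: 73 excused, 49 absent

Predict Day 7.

88 excused, 62 absent

Excused goes 28, 33, 40, 49, 60, 73 → 88 (differences are 5, 7, 9, … (increasing by 2 each time)).
Absent — differences are 3, 5, 7, … (increasing by 2 each time): 14, 17, 22, 29, 38, 49 → 62.
So the next record is 88 excused, 62 absent.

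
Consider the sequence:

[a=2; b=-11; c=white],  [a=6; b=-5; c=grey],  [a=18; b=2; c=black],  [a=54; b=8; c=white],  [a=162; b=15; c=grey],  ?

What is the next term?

A — ×3 each step: 2, 6, 18, 54, 162 → 486.
B: -11, -5, 2, 8, 15 → 21 (alternating steps +6, +7, +6, +7, …).
C goes white, grey, black, white, grey → black (repeats white → grey → black).
Putting it together: [a=486; b=21; c=black].

[a=486; b=21; c=black]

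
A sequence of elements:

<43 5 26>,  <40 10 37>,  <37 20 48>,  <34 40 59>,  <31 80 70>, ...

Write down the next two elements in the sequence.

<28 160 81>, <25 320 92>

First entry: −3 each step; 43, 40, 37, 34, 31 → 28 → 25.
Second entry goes 5, 10, 20, 40, 80 → 160 → 320 (×2 each step).
For the third entry, +11 each step: 26, 37, 48, 59, 70 → 81 → 92.
So the next two elements are <28 160 81> and <25 320 92>.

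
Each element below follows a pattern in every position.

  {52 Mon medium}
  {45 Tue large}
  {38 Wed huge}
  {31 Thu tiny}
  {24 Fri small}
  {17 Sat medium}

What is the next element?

{10 Sun large}

First value: −7 each step; 52, 45, 38, 31, 24, 17 → 10.
For the day, runs through the weekdays Mon→Sun: Mon, Tue, Wed, Thu, Fri, Sat → Sun.
For the size, repeats medium → large → huge → tiny → small: medium, large, huge, tiny, small, medium → large.
So the next element is {10 Sun large}.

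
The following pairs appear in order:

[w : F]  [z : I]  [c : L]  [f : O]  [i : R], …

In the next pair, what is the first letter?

l

First letter: w, z, c, f, i → l (letters move forward 3 places in the alphabet, wrapping Z→A).
Second letter — letters move forward 3 places in the alphabet: F, I, L, O, R → U.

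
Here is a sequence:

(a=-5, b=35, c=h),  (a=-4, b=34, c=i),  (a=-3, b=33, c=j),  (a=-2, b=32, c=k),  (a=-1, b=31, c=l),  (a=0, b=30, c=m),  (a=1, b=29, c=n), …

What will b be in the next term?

A: +1 each step; -5, -4, -3, -2, -1, 0, 1 → 2.
For the b, together with the a always sums to 30: 35, 34, 33, 32, 31, 30, 29 → 28.

28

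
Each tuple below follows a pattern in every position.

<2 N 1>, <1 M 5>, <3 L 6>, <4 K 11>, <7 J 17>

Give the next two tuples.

First entry: 2, 1, 3, 4, 7 → 11 → 18 (each term is the sum of the two before it).
Letter: letters move back 1 place in the alphabet; N, M, L, K, J → I → H.
Third entry: each term is the sum of the two before it; 1, 5, 6, 11, 17 → 28 → 45.
So the next two tuples are <11 I 28> and <18 H 45>.

<11 I 28>, <18 H 45>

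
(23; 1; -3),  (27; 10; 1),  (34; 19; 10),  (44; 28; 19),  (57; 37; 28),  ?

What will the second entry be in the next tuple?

46

Second entry goes 1, 10, 19, 28, 37 → 46 (+9 each step).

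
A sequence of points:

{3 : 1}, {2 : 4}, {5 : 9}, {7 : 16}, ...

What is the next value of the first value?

12

For the first value, each term is the sum of the two before it: 3, 2, 5, 7 → 12.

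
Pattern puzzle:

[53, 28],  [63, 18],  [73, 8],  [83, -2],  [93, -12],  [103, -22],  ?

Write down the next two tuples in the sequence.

First slot — +10 each step: 53, 63, 73, 83, 93, 103 → 113 → 123.
For the second slot, together with the first slot always sums to 81: 28, 18, 8, -2, -12, -22 → -32 → -42.
Putting the parts together: [113, -32] and then [123, -42].

[113, -32], [123, -42]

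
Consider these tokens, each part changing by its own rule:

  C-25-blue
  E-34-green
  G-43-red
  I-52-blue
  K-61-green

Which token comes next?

Letter: letters move forward 2 places in the alphabet, so C, E, G, I, K → M.
Second component: +9 each step; 25, 34, 43, 52, 61 → 70.
Colour: repeats blue → green → red; blue, green, red, blue, green → red.
Putting it together: M-70-red.

M-70-red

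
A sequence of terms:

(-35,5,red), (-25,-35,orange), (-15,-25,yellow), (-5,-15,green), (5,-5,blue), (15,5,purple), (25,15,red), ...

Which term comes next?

(35,25,orange)

First component — +10 each step: -35, -25, -15, -5, 5, 15, 25 → 35.
Second component: 5, -35, -25, -15, -5, 5, 15 → 25 (always the previous value of the first component).
Colour — repeats red → orange → yellow → green → blue → purple: red, orange, yellow, green, blue, purple, red → orange.
Putting it together: (35,25,orange).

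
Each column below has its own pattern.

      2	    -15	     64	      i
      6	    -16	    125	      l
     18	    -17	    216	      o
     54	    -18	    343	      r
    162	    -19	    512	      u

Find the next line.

486  -20  729  x

First component: 2, 6, 18, 54, 162 → 486 (×3 each step).
Second component: −1 each step, so -15, -16, -17, -18, -19 → -20.
Third component: perfect cubes: 4³, 5³, 6³, …; 64, 125, 216, 343, 512 → 729.
Letter: letters move forward 3 places in the alphabet; i, l, o, r, u → x.
Combining the parts gives 486  -20  729  x.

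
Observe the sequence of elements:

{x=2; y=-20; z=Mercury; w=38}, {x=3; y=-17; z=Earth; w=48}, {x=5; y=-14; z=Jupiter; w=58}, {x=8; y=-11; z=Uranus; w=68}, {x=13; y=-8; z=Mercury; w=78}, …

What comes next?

X — each term is the sum of the two before it: 2, 3, 5, 8, 13 → 21.
Y: -20, -17, -14, -11, -8 → -5 (+3 each step).
Z: Mercury, Earth, Jupiter, Uranus, Mercury → Earth (repeats Mercury → Earth → Jupiter → Uranus).
W: +10 each step; 38, 48, 58, 68, 78 → 88.
Putting it together: {x=21; y=-5; z=Earth; w=88}.

{x=21; y=-5; z=Earth; w=88}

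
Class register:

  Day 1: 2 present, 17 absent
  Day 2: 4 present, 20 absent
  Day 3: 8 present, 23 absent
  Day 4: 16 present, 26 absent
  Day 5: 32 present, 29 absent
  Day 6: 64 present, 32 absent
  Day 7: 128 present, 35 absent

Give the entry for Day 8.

Present — ×2 each step: 2, 4, 8, 16, 32, 64, 128 → 256.
Absent: 17, 20, 23, 26, 29, 32, 35 → 38 (+3 each step).
Combining the parts gives 256 present, 38 absent.

256 present, 38 absent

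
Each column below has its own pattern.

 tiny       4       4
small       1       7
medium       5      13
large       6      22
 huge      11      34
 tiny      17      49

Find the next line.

small  28  67

Size goes tiny, small, medium, large, huge, tiny → small (repeats tiny → small → medium → large → huge).
Second component: each term is the sum of the two before it, so 4, 1, 5, 6, 11, 17 → 28.
Third component: differences are 3, 6, 9, … (increasing by 3 each time); 4, 7, 13, 22, 34, 49 → 67.
Putting it together: small  28  67.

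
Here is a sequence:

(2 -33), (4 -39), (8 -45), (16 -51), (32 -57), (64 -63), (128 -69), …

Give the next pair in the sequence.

First entry — ×2 each step: 2, 4, 8, 16, 32, 64, 128 → 256.
For the second entry, −6 each step: -33, -39, -45, -51, -57, -63, -69 → -75.
Combining the parts gives (256 -75).

(256 -75)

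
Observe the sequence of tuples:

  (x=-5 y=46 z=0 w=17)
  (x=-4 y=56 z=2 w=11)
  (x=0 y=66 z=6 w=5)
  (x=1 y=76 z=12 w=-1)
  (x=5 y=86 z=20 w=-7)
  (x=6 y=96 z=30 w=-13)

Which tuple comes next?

(x=10 y=106 z=42 w=-19)

X goes -5, -4, 0, 1, 5, 6 → 10 (alternating steps +1, +4, +1, +4, …).
Y: +10 each step, so 46, 56, 66, 76, 86, 96 → 106.
Z: differences are 2, 4, 6, … (increasing by 2 each time), so 0, 2, 6, 12, 20, 30 → 42.
W goes 17, 11, 5, -1, -7, -13 → -19 (−6 each step).
So the next tuple is (x=10 y=106 z=42 w=-19).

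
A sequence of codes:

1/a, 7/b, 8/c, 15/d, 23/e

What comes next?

First component: each term is the sum of the two before it; 1, 7, 8, 15, 23 → 38.
Letter: a, b, c, d, e → f (letters move forward 1 place in the alphabet).
Combining the parts gives 38/f.

38/f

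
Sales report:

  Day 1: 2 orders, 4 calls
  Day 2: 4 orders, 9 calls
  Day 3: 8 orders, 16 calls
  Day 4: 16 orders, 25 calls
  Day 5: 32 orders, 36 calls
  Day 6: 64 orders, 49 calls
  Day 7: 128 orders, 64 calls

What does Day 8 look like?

256 orders, 81 calls

Orders: ×2 each step, so 2, 4, 8, 16, 32, 64, 128 → 256.
For the calls, perfect squares: 2², 3², 4², …: 4, 9, 16, 25, 36, 49, 64 → 81.
Combining the parts gives 256 orders, 81 calls.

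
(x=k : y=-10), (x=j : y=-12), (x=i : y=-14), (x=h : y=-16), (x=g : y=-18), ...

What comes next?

X goes k, j, i, h, g → f (letters move back 1 place in the alphabet).
Y goes -10, -12, -14, -16, -18 → -20 (−2 each step).
So the next term is (x=f : y=-20).

(x=f : y=-20)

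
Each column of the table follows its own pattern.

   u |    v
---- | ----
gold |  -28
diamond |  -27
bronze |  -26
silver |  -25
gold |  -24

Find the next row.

Column u: gold, diamond, bronze, silver, gold → diamond (repeats gold → diamond → bronze → silver).
For the column v, +1 each step: -28, -27, -26, -25, -24 → -23.
So the next row is diamond  -23.

diamond  -23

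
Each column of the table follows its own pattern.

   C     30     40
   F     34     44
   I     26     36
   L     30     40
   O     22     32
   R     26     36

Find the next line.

U  18  28

For the letter, letters move forward 3 places in the alphabet: C, F, I, L, O, R → U.
Second component goes 30, 34, 26, 30, 22, 26 → 18 (alternating steps +4, −8, +4, −8, …).
For the third component, always 10 more than the second component: 40, 44, 36, 40, 32, 36 → 28.
Combining the parts gives U  18  28.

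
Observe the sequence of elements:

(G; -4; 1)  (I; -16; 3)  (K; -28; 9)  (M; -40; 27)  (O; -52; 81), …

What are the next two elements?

(Q; -64; 243), (S; -76; 729)

Letter: letters move forward 2 places in the alphabet, so G, I, K, M, O → Q → S.
Second part: −12 each step, so -4, -16, -28, -40, -52 → -64 → -76.
Third part: ×3 each step, so 1, 3, 9, 27, 81 → 243 → 729.
So the next two elements are (Q; -64; 243) and (S; -76; 729).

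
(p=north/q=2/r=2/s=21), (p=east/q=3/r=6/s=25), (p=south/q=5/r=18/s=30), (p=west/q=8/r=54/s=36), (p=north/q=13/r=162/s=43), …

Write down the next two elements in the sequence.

(p=east/q=21/r=486/s=51), (p=south/q=34/r=1458/s=60)

P goes north, east, south, west, north → east → south (repeats north → east → south → west).
Q: each term is the sum of the two before it; 2, 3, 5, 8, 13 → 21 → 34.
R — ×3 each step: 2, 6, 18, 54, 162 → 486 → 1458.
For the s, differences are 4, 5, 6, … (increasing by 1 each time): 21, 25, 30, 36, 43 → 51 → 60.
Putting the parts together: (p=east/q=21/r=486/s=51) and then (p=south/q=34/r=1458/s=60).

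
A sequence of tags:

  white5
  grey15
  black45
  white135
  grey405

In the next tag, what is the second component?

For the second component, ×3 each step: 5, 15, 45, 135, 405 → 1215.

1215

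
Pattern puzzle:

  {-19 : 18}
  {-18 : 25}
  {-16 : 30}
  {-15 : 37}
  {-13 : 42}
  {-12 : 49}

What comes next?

First slot: alternating steps +1, +2, +1, +2, …; -19, -18, -16, -15, -13, -12 → -10.
Second slot — alternating steps +7, +5, +7, +5, …: 18, 25, 30, 37, 42, 49 → 54.
Putting it together: {-10 : 54}.

{-10 : 54}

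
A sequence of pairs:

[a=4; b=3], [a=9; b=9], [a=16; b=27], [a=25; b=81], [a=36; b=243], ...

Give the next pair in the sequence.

[a=49; b=729]

A: 4, 9, 16, 25, 36 → 49 (perfect squares: 2², 3², 4², …).
B: ×3 each step, so 3, 9, 27, 81, 243 → 729.
So the next pair is [a=49; b=729].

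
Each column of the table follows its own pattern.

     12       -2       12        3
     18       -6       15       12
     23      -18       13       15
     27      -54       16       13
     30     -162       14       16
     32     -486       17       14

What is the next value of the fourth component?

Third component: alternating steps +3, −2, +3, −2, …, so 12, 15, 13, 16, 14, 17 → 15.
Fourth component goes 3, 12, 15, 13, 16, 14 → 17 (always the previous value of the third component).

17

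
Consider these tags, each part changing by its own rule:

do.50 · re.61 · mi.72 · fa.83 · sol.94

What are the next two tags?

Note: do, re, mi, fa, sol → la → ti (runs through the solfège scale do→ti).
Second component: +11 each step, so 50, 61, 72, 83, 94 → 105 → 116.
So the next two tags are la.105 and ti.116.

la.105 then ti.116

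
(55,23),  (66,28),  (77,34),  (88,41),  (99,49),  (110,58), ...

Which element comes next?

First value: +11 each step; 55, 66, 77, 88, 99, 110 → 121.
Second value goes 23, 28, 34, 41, 49, 58 → 68 (differences are 5, 6, 7, … (increasing by 1 each time)).
Putting it together: (121,68).

(121,68)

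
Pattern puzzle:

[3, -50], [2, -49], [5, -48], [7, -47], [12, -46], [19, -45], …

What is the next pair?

First component: each term is the sum of the two before it, so 3, 2, 5, 7, 12, 19 → 31.
Second component: -50, -49, -48, -47, -46, -45 → -44 (+1 each step).
Combining the parts gives [31, -44].

[31, -44]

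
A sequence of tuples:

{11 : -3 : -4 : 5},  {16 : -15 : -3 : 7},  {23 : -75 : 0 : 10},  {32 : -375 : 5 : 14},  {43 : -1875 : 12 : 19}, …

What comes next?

{56 : -9375 : 21 : 25}

First part: differences are 5, 7, 9, … (increasing by 2 each time), so 11, 16, 23, 32, 43 → 56.
Second part — ×5 each step: -3, -15, -75, -375, -1875 → -9375.
Third part: differences are 1, 3, 5, … (increasing by 2 each time), so -4, -3, 0, 5, 12 → 21.
Fourth part: 5, 7, 10, 14, 19 → 25 (differences are 2, 3, 4, … (increasing by 1 each time)).
Putting it together: {56 : -9375 : 21 : 25}.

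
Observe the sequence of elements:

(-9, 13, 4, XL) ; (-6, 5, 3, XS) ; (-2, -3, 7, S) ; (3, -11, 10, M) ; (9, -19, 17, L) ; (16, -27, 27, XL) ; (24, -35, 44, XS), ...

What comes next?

(33, -43, 71, S)

First slot: differences are 3, 4, 5, … (increasing by 1 each time); -9, -6, -2, 3, 9, 16, 24 → 33.
Second slot goes 13, 5, -3, -11, -19, -27, -35 → -43 (−8 each step).
Third slot: each term is the sum of the two before it, so 4, 3, 7, 10, 17, 27, 44 → 71.
Size goes XL, XS, S, M, L, XL, XS → S (repeats XL → XS → S → M → L).
So the next element is (33, -43, 71, S).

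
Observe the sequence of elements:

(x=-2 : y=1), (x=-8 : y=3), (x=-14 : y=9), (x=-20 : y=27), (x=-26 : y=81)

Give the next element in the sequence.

X: −6 each step; -2, -8, -14, -20, -26 → -32.
For the y, ×3 each step: 1, 3, 9, 27, 81 → 243.
Putting it together: (x=-32 : y=243).

(x=-32 : y=243)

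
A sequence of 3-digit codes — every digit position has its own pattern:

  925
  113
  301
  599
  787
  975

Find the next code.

163

For the first digit, +2 each step, mod 10: 9, 1, 3, 5, 7, 9 → 1.
Second digit: −1 each step, mod 10, so 2, 1, 0, 9, 8, 7 → 6.
For the third digit, −2 each step, mod 10: 5, 3, 1, 9, 7, 5 → 3.
Putting it together: 163.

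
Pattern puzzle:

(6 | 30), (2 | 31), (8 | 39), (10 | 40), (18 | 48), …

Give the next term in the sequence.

First component — each term is the sum of the two before it: 6, 2, 8, 10, 18 → 28.
Second component: 30, 31, 39, 40, 48 → 49 (alternating steps +1, +8, +1, +8, …).
Combining the parts gives (28 | 49).

(28 | 49)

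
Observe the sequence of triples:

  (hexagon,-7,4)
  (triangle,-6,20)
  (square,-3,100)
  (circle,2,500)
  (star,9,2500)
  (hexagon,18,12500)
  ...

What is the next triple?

Shape: repeats hexagon → triangle → square → circle → star; hexagon, triangle, square, circle, star, hexagon → triangle.
Second component: -7, -6, -3, 2, 9, 18 → 29 (differences are 1, 3, 5, … (increasing by 2 each time)).
Third component: 4, 20, 100, 500, 2500, 12500 → 62500 (×5 each step).
So the next triple is (triangle,29,62500).

(triangle,29,62500)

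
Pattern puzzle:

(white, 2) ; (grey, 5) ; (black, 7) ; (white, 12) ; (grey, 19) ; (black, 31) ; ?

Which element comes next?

(white, 50)

Shade: repeats white → grey → black; white, grey, black, white, grey, black → white.
Second component: each term is the sum of the two before it, so 2, 5, 7, 12, 19, 31 → 50.
So the next element is (white, 50).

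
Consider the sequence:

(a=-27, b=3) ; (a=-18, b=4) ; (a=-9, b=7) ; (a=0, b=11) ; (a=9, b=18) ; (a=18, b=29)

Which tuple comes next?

A: +9 each step; -27, -18, -9, 0, 9, 18 → 27.
For the b, each term is the sum of the two before it: 3, 4, 7, 11, 18, 29 → 47.
So the next tuple is (a=27, b=47).

(a=27, b=47)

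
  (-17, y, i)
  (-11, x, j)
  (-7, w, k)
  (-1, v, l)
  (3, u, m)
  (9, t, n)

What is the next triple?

(13, s, o)

First slot: -17, -11, -7, -1, 3, 9 → 13 (alternating steps +6, +4, +6, +4, …).
First letter: letters move back 1 place in the alphabet; y, x, w, v, u, t → s.
Second letter: letters move forward 1 place in the alphabet, so i, j, k, l, m, n → o.
Putting it together: (13, s, o).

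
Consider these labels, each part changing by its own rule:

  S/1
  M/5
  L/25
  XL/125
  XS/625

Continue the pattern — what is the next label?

Size: S, M, L, XL, XS → S (runs through clothing sizes XS→XL).
For the second component, ×5 each step: 1, 5, 25, 125, 625 → 3125.
Combining the parts gives S/3125.

S/3125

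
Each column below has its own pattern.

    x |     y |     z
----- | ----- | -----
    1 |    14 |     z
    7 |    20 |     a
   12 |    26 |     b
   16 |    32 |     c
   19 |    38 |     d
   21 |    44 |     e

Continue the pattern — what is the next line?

22  50  f

For the column x, differences are 6, 5, 4, … (decreasing by 1 each time): 1, 7, 12, 16, 19, 21 → 22.
For the column y, +6 each step: 14, 20, 26, 32, 38, 44 → 50.
Column z: letters move forward 1 place in the alphabet, wrapping Z→A; z, a, b, c, d, e → f.
Combining the parts gives 22  50  f.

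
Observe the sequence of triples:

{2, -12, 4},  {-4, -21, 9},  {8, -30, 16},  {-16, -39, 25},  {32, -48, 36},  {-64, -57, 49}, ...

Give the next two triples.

{128, -66, 64}, {-256, -75, 81}

First entry: ×(-2) each step, so 2, -4, 8, -16, 32, -64 → 128 → -256.
Second entry: −9 each step, so -12, -21, -30, -39, -48, -57 → -66 → -75.
For the third entry, perfect squares: 2², 3², 4², …: 4, 9, 16, 25, 36, 49 → 64 → 81.
Putting the parts together: {128, -66, 64} and then {-256, -75, 81}.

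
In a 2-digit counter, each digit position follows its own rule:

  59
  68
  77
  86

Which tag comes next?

First digit — +1 each step, mod 10: 5, 6, 7, 8 → 9.
Second digit — −1 each step, mod 10: 9, 8, 7, 6 → 5.
Putting it together: 95.

95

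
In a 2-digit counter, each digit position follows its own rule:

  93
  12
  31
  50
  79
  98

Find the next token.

17

First digit goes 9, 1, 3, 5, 7, 9 → 1 (+2 each step, mod 10).
Second digit: −1 each step, mod 10; 3, 2, 1, 0, 9, 8 → 7.
Combining the parts gives 17.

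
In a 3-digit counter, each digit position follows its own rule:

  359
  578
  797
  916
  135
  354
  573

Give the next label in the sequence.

First digit: +2 each step, mod 10; 3, 5, 7, 9, 1, 3, 5 → 7.
Second digit: +2 each step, mod 10, so 5, 7, 9, 1, 3, 5, 7 → 9.
For the third digit, −1 each step, mod 10: 9, 8, 7, 6, 5, 4, 3 → 2.
Combining the parts gives 792.

792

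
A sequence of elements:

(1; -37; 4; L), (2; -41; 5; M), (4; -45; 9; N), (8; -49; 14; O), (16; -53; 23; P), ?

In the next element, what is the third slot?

Third slot: each term is the sum of the two before it, so 4, 5, 9, 14, 23 → 37.

37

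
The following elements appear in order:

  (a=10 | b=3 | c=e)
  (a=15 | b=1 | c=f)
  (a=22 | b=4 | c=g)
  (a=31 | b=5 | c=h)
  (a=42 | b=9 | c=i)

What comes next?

A: differences are 5, 7, 9, … (increasing by 2 each time), so 10, 15, 22, 31, 42 → 55.
B: 3, 1, 4, 5, 9 → 14 (each term is the sum of the two before it).
For the c, letters move forward 1 place in the alphabet: e, f, g, h, i → j.
Putting it together: (a=55 | b=14 | c=j).

(a=55 | b=14 | c=j)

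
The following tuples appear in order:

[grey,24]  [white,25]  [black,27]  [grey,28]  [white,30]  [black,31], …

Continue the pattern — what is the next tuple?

Shade — repeats grey → white → black: grey, white, black, grey, white, black → grey.
Second coordinate: alternating steps +1, +2, +1, +2, …; 24, 25, 27, 28, 30, 31 → 33.
Putting it together: [grey,33].

[grey,33]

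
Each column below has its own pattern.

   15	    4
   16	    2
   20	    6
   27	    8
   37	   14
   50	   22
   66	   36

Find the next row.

First component: differences are 1, 4, 7, … (increasing by 3 each time); 15, 16, 20, 27, 37, 50, 66 → 85.
Second component: 4, 2, 6, 8, 14, 22, 36 → 58 (each term is the sum of the two before it).
Combining the parts gives 85  58.

85  58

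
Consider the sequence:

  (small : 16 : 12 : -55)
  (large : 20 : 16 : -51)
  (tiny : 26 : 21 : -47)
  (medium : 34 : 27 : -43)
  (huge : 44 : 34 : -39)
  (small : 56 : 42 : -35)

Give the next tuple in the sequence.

(large : 70 : 51 : -31)

Size goes small, large, tiny, medium, huge, small → large (repeats small → large → tiny → medium → huge).
Second slot: differences are 4, 6, 8, … (increasing by 2 each time); 16, 20, 26, 34, 44, 56 → 70.
Third slot — differences are 4, 5, 6, … (increasing by 1 each time): 12, 16, 21, 27, 34, 42 → 51.
Fourth slot: -55, -51, -47, -43, -39, -35 → -31 (+4 each step).
So the next tuple is (large : 70 : 51 : -31).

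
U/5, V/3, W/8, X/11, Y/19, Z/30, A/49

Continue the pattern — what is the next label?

Letter: letters move forward 1 place in the alphabet, wrapping Z→A, so U, V, W, X, Y, Z, A → B.
Second component: 5, 3, 8, 11, 19, 30, 49 → 79 (each term is the sum of the two before it).
So the next label is B/79.

B/79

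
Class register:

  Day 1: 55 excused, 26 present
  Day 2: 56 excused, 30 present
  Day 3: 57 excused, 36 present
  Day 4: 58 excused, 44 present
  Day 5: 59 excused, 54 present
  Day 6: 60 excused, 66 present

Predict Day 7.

For the excused, +1 each step: 55, 56, 57, 58, 59, 60 → 61.
Present goes 26, 30, 36, 44, 54, 66 → 80 (differences are 4, 6, 8, … (increasing by 2 each time)).
Putting it together: 61 excused, 80 present.

61 excused, 80 present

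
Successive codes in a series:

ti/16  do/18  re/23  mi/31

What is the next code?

fa/42

For the note, runs through the solfège scale do→ti: ti, do, re, mi → fa.
Second component: 16, 18, 23, 31 → 42 (differences are 2, 5, 8, … (increasing by 3 each time)).
Combining the parts gives fa/42.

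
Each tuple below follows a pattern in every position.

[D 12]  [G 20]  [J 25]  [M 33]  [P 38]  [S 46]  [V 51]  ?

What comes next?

[Y 59]

Letter: D, G, J, M, P, S, V → Y (letters move forward 3 places in the alphabet).
Second entry goes 12, 20, 25, 33, 38, 46, 51 → 59 (alternating steps +8, +5, +8, +5, …).
Putting it together: [Y 59].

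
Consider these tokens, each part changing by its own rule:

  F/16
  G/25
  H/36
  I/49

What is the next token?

J/64

Letter: letters move forward 1 place in the alphabet, so F, G, H, I → J.
Second component: perfect squares: 4², 5², 6², …; 16, 25, 36, 49 → 64.
So the next token is J/64.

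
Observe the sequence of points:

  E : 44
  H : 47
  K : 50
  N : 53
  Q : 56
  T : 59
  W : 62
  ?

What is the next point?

Letter: E, H, K, N, Q, T, W → Z (letters move forward 3 places in the alphabet).
Second part: 44, 47, 50, 53, 56, 59, 62 → 65 (+3 each step).
So the next point is Z : 65.

Z : 65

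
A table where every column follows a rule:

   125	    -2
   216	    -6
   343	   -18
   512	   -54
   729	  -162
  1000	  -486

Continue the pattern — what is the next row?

First component: perfect cubes: 5³, 6³, 7³, …; 125, 216, 343, 512, 729, 1000 → 1331.
Second component: ×3 each step, so -2, -6, -18, -54, -162, -486 → -1458.
Combining the parts gives 1331  -1458.

1331  -1458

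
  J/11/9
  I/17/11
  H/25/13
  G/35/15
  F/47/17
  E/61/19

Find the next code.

D/77/21

Letter — letters move back 1 place in the alphabet: J, I, H, G, F, E → D.
Second component: 11, 17, 25, 35, 47, 61 → 77 (differences are 6, 8, 10, … (increasing by 2 each time)).
For the third component, +2 each step: 9, 11, 13, 15, 17, 19 → 21.
So the next code is D/77/21.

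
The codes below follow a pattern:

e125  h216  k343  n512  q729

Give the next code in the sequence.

Letter — letters move forward 3 places in the alphabet: e, h, k, n, q → t.
For the second component, perfect cubes: 5³, 6³, 7³, …: 125, 216, 343, 512, 729 → 1000.
Putting it together: t1000.

t1000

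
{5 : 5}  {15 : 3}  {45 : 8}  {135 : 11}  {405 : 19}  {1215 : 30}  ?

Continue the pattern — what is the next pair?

For the first coordinate, ×3 each step: 5, 15, 45, 135, 405, 1215 → 3645.
Second coordinate: each term is the sum of the two before it, so 5, 3, 8, 11, 19, 30 → 49.
So the next pair is {3645 : 49}.

{3645 : 49}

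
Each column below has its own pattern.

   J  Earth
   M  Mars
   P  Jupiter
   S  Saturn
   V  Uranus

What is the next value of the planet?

For the planet, runs through the planets Mercury→Neptune: Earth, Mars, Jupiter, Saturn, Uranus → Neptune.

Neptune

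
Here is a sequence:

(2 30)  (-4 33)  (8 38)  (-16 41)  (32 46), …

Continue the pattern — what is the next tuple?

(-64 49)

First entry: ×(-2) each step; 2, -4, 8, -16, 32 → -64.
Second entry: alternating steps +3, +5, +3, +5, …; 30, 33, 38, 41, 46 → 49.
Combining the parts gives (-64 49).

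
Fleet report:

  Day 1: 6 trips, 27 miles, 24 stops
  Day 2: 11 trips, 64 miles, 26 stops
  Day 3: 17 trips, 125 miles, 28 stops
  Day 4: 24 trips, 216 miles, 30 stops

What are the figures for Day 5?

32 trips, 343 miles, 32 stops

Trips goes 6, 11, 17, 24 → 32 (differences are 5, 6, 7, … (increasing by 1 each time)).
For the miles, perfect cubes: 3³, 4³, 5³, …: 27, 64, 125, 216 → 343.
Stops: 24, 26, 28, 30 → 32 (+2 each step).
So the next line is 32 trips, 343 miles, 32 stops.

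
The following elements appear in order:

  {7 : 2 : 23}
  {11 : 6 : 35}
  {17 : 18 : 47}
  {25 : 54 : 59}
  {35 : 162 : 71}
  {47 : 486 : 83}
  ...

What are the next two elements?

{61 : 1458 : 95}, {77 : 4374 : 107}

First component goes 7, 11, 17, 25, 35, 47 → 61 → 77 (differences are 4, 6, 8, … (increasing by 2 each time)).
Second component goes 2, 6, 18, 54, 162, 486 → 1458 → 4374 (×3 each step).
For the third component, +12 each step: 23, 35, 47, 59, 71, 83 → 95 → 107.
Putting the parts together: {61 : 1458 : 95} and then {77 : 4374 : 107}.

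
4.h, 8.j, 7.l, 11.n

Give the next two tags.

10.p, 14.r

First component: alternating steps +4, −1, +4, −1, …; 4, 8, 7, 11 → 10 → 14.
For the letter, letters move forward 2 places in the alphabet: h, j, l, n → p → r.
Putting the parts together: 10.p and then 14.r.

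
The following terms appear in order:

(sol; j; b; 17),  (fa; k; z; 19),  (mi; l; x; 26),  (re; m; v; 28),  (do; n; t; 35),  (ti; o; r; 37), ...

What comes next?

Note: sol, fa, mi, re, do, ti → la (runs backward through the solfège scale do→ti).
First letter — letters move forward 1 place in the alphabet: j, k, l, m, n, o → p.
Second letter goes b, z, x, v, t, r → p (letters move back 2 places in the alphabet, wrapping A→Z).
For the fourth coordinate, alternating steps +2, +7, +2, +7, …: 17, 19, 26, 28, 35, 37 → 44.
Combining the parts gives (la; p; p; 44).

(la; p; p; 44)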